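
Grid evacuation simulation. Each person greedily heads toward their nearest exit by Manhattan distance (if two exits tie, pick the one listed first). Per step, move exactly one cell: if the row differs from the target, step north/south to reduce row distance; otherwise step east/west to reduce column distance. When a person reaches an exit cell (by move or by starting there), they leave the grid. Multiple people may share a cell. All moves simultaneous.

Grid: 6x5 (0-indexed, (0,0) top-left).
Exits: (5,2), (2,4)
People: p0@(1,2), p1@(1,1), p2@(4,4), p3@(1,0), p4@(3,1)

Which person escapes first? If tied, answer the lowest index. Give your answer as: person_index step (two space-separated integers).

Answer: 2 2

Derivation:
Step 1: p0:(1,2)->(2,2) | p1:(1,1)->(2,1) | p2:(4,4)->(3,4) | p3:(1,0)->(2,0) | p4:(3,1)->(4,1)
Step 2: p0:(2,2)->(2,3) | p1:(2,1)->(2,2) | p2:(3,4)->(2,4)->EXIT | p3:(2,0)->(2,1) | p4:(4,1)->(5,1)
Step 3: p0:(2,3)->(2,4)->EXIT | p1:(2,2)->(2,3) | p2:escaped | p3:(2,1)->(2,2) | p4:(5,1)->(5,2)->EXIT
Step 4: p0:escaped | p1:(2,3)->(2,4)->EXIT | p2:escaped | p3:(2,2)->(2,3) | p4:escaped
Step 5: p0:escaped | p1:escaped | p2:escaped | p3:(2,3)->(2,4)->EXIT | p4:escaped
Exit steps: [3, 4, 2, 5, 3]
First to escape: p2 at step 2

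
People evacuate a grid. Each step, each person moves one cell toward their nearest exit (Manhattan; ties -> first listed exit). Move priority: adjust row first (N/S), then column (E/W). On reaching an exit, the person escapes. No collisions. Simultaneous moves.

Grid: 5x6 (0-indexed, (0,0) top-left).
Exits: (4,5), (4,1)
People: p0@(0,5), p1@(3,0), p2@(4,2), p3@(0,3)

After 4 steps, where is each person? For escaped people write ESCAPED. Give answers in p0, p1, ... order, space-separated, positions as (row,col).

Step 1: p0:(0,5)->(1,5) | p1:(3,0)->(4,0) | p2:(4,2)->(4,1)->EXIT | p3:(0,3)->(1,3)
Step 2: p0:(1,5)->(2,5) | p1:(4,0)->(4,1)->EXIT | p2:escaped | p3:(1,3)->(2,3)
Step 3: p0:(2,5)->(3,5) | p1:escaped | p2:escaped | p3:(2,3)->(3,3)
Step 4: p0:(3,5)->(4,5)->EXIT | p1:escaped | p2:escaped | p3:(3,3)->(4,3)

ESCAPED ESCAPED ESCAPED (4,3)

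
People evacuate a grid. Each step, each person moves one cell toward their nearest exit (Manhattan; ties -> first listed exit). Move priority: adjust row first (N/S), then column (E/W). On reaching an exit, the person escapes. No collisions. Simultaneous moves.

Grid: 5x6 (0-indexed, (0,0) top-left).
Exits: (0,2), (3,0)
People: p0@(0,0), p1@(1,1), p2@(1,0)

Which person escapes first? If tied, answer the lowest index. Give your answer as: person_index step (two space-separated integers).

Step 1: p0:(0,0)->(0,1) | p1:(1,1)->(0,1) | p2:(1,0)->(2,0)
Step 2: p0:(0,1)->(0,2)->EXIT | p1:(0,1)->(0,2)->EXIT | p2:(2,0)->(3,0)->EXIT
Exit steps: [2, 2, 2]
First to escape: p0 at step 2

Answer: 0 2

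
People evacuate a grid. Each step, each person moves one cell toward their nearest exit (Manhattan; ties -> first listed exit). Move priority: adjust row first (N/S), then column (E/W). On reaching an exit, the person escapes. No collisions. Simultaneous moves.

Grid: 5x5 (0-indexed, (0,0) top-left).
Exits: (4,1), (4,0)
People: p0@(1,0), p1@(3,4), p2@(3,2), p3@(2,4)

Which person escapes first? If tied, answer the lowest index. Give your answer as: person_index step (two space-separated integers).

Step 1: p0:(1,0)->(2,0) | p1:(3,4)->(4,4) | p2:(3,2)->(4,2) | p3:(2,4)->(3,4)
Step 2: p0:(2,0)->(3,0) | p1:(4,4)->(4,3) | p2:(4,2)->(4,1)->EXIT | p3:(3,4)->(4,4)
Step 3: p0:(3,0)->(4,0)->EXIT | p1:(4,3)->(4,2) | p2:escaped | p3:(4,4)->(4,3)
Step 4: p0:escaped | p1:(4,2)->(4,1)->EXIT | p2:escaped | p3:(4,3)->(4,2)
Step 5: p0:escaped | p1:escaped | p2:escaped | p3:(4,2)->(4,1)->EXIT
Exit steps: [3, 4, 2, 5]
First to escape: p2 at step 2

Answer: 2 2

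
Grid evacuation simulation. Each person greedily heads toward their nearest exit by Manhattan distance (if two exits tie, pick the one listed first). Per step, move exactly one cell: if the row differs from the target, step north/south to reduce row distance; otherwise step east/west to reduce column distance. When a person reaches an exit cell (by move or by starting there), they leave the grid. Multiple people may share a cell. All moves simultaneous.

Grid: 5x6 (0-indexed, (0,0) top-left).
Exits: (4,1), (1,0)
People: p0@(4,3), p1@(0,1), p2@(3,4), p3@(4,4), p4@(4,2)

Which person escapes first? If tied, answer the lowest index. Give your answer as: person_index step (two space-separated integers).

Answer: 4 1

Derivation:
Step 1: p0:(4,3)->(4,2) | p1:(0,1)->(1,1) | p2:(3,4)->(4,4) | p3:(4,4)->(4,3) | p4:(4,2)->(4,1)->EXIT
Step 2: p0:(4,2)->(4,1)->EXIT | p1:(1,1)->(1,0)->EXIT | p2:(4,4)->(4,3) | p3:(4,3)->(4,2) | p4:escaped
Step 3: p0:escaped | p1:escaped | p2:(4,3)->(4,2) | p3:(4,2)->(4,1)->EXIT | p4:escaped
Step 4: p0:escaped | p1:escaped | p2:(4,2)->(4,1)->EXIT | p3:escaped | p4:escaped
Exit steps: [2, 2, 4, 3, 1]
First to escape: p4 at step 1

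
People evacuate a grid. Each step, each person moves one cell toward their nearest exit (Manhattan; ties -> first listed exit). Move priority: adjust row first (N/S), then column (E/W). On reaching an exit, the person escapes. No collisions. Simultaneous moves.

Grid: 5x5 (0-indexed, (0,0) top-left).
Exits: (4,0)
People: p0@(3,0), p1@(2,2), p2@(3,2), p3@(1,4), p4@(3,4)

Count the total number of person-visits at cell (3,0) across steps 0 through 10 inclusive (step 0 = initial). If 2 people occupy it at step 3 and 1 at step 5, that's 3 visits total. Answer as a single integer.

Step 0: p0@(3,0) p1@(2,2) p2@(3,2) p3@(1,4) p4@(3,4) -> at (3,0): 1 [p0], cum=1
Step 1: p0@ESC p1@(3,2) p2@(4,2) p3@(2,4) p4@(4,4) -> at (3,0): 0 [-], cum=1
Step 2: p0@ESC p1@(4,2) p2@(4,1) p3@(3,4) p4@(4,3) -> at (3,0): 0 [-], cum=1
Step 3: p0@ESC p1@(4,1) p2@ESC p3@(4,4) p4@(4,2) -> at (3,0): 0 [-], cum=1
Step 4: p0@ESC p1@ESC p2@ESC p3@(4,3) p4@(4,1) -> at (3,0): 0 [-], cum=1
Step 5: p0@ESC p1@ESC p2@ESC p3@(4,2) p4@ESC -> at (3,0): 0 [-], cum=1
Step 6: p0@ESC p1@ESC p2@ESC p3@(4,1) p4@ESC -> at (3,0): 0 [-], cum=1
Step 7: p0@ESC p1@ESC p2@ESC p3@ESC p4@ESC -> at (3,0): 0 [-], cum=1
Total visits = 1

Answer: 1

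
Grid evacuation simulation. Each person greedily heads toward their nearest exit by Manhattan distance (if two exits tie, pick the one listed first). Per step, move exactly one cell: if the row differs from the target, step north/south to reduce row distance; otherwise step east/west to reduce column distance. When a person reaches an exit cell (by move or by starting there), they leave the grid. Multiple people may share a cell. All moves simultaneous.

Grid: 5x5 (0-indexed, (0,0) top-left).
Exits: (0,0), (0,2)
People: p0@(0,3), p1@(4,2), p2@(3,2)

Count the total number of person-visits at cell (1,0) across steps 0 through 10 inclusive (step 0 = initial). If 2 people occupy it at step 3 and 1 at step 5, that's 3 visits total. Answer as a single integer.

Step 0: p0@(0,3) p1@(4,2) p2@(3,2) -> at (1,0): 0 [-], cum=0
Step 1: p0@ESC p1@(3,2) p2@(2,2) -> at (1,0): 0 [-], cum=0
Step 2: p0@ESC p1@(2,2) p2@(1,2) -> at (1,0): 0 [-], cum=0
Step 3: p0@ESC p1@(1,2) p2@ESC -> at (1,0): 0 [-], cum=0
Step 4: p0@ESC p1@ESC p2@ESC -> at (1,0): 0 [-], cum=0
Total visits = 0

Answer: 0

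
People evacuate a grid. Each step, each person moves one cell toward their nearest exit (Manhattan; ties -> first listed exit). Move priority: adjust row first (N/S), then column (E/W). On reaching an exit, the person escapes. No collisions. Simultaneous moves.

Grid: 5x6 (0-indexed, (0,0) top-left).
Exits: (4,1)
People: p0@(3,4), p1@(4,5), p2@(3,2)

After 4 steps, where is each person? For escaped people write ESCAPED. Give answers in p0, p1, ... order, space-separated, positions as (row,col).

Step 1: p0:(3,4)->(4,4) | p1:(4,5)->(4,4) | p2:(3,2)->(4,2)
Step 2: p0:(4,4)->(4,3) | p1:(4,4)->(4,3) | p2:(4,2)->(4,1)->EXIT
Step 3: p0:(4,3)->(4,2) | p1:(4,3)->(4,2) | p2:escaped
Step 4: p0:(4,2)->(4,1)->EXIT | p1:(4,2)->(4,1)->EXIT | p2:escaped

ESCAPED ESCAPED ESCAPED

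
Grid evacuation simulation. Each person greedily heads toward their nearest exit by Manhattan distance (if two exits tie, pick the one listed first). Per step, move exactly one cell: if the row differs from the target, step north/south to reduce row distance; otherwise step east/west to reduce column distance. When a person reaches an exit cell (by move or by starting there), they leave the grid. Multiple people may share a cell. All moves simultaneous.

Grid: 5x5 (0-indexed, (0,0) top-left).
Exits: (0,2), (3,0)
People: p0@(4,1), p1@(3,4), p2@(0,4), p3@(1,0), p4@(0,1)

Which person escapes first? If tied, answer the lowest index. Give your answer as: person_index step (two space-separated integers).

Answer: 4 1

Derivation:
Step 1: p0:(4,1)->(3,1) | p1:(3,4)->(3,3) | p2:(0,4)->(0,3) | p3:(1,0)->(2,0) | p4:(0,1)->(0,2)->EXIT
Step 2: p0:(3,1)->(3,0)->EXIT | p1:(3,3)->(3,2) | p2:(0,3)->(0,2)->EXIT | p3:(2,0)->(3,0)->EXIT | p4:escaped
Step 3: p0:escaped | p1:(3,2)->(3,1) | p2:escaped | p3:escaped | p4:escaped
Step 4: p0:escaped | p1:(3,1)->(3,0)->EXIT | p2:escaped | p3:escaped | p4:escaped
Exit steps: [2, 4, 2, 2, 1]
First to escape: p4 at step 1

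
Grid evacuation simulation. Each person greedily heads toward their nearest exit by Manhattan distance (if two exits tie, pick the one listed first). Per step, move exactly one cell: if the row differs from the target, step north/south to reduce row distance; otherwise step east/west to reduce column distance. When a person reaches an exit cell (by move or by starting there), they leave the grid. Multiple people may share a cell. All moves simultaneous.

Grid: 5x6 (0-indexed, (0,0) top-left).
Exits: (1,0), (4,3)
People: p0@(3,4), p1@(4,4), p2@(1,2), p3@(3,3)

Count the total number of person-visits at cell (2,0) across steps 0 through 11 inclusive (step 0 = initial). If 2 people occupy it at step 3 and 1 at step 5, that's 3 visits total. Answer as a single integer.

Answer: 0

Derivation:
Step 0: p0@(3,4) p1@(4,4) p2@(1,2) p3@(3,3) -> at (2,0): 0 [-], cum=0
Step 1: p0@(4,4) p1@ESC p2@(1,1) p3@ESC -> at (2,0): 0 [-], cum=0
Step 2: p0@ESC p1@ESC p2@ESC p3@ESC -> at (2,0): 0 [-], cum=0
Total visits = 0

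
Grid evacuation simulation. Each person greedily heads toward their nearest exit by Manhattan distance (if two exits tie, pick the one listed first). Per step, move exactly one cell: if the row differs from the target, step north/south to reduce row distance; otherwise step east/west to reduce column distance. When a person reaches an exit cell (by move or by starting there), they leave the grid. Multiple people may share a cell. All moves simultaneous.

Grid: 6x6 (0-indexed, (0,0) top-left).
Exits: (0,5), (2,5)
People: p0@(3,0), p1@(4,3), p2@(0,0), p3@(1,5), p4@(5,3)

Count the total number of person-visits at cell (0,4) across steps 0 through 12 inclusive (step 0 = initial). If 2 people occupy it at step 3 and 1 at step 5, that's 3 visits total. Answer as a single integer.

Step 0: p0@(3,0) p1@(4,3) p2@(0,0) p3@(1,5) p4@(5,3) -> at (0,4): 0 [-], cum=0
Step 1: p0@(2,0) p1@(3,3) p2@(0,1) p3@ESC p4@(4,3) -> at (0,4): 0 [-], cum=0
Step 2: p0@(2,1) p1@(2,3) p2@(0,2) p3@ESC p4@(3,3) -> at (0,4): 0 [-], cum=0
Step 3: p0@(2,2) p1@(2,4) p2@(0,3) p3@ESC p4@(2,3) -> at (0,4): 0 [-], cum=0
Step 4: p0@(2,3) p1@ESC p2@(0,4) p3@ESC p4@(2,4) -> at (0,4): 1 [p2], cum=1
Step 5: p0@(2,4) p1@ESC p2@ESC p3@ESC p4@ESC -> at (0,4): 0 [-], cum=1
Step 6: p0@ESC p1@ESC p2@ESC p3@ESC p4@ESC -> at (0,4): 0 [-], cum=1
Total visits = 1

Answer: 1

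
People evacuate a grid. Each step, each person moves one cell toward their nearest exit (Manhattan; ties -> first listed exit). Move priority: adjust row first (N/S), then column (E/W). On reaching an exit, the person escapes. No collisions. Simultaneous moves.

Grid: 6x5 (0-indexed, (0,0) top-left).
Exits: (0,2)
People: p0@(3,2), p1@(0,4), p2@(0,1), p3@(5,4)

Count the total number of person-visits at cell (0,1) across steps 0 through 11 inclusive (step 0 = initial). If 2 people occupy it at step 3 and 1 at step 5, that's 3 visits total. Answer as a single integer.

Answer: 1

Derivation:
Step 0: p0@(3,2) p1@(0,4) p2@(0,1) p3@(5,4) -> at (0,1): 1 [p2], cum=1
Step 1: p0@(2,2) p1@(0,3) p2@ESC p3@(4,4) -> at (0,1): 0 [-], cum=1
Step 2: p0@(1,2) p1@ESC p2@ESC p3@(3,4) -> at (0,1): 0 [-], cum=1
Step 3: p0@ESC p1@ESC p2@ESC p3@(2,4) -> at (0,1): 0 [-], cum=1
Step 4: p0@ESC p1@ESC p2@ESC p3@(1,4) -> at (0,1): 0 [-], cum=1
Step 5: p0@ESC p1@ESC p2@ESC p3@(0,4) -> at (0,1): 0 [-], cum=1
Step 6: p0@ESC p1@ESC p2@ESC p3@(0,3) -> at (0,1): 0 [-], cum=1
Step 7: p0@ESC p1@ESC p2@ESC p3@ESC -> at (0,1): 0 [-], cum=1
Total visits = 1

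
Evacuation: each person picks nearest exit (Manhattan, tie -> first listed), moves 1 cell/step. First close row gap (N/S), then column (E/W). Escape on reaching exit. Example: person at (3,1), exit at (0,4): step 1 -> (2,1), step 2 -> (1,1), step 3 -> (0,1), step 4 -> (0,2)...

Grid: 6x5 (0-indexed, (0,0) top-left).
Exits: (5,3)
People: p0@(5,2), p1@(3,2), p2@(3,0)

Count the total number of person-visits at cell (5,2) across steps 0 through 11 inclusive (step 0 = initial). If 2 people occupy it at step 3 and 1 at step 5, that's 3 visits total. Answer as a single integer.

Answer: 3

Derivation:
Step 0: p0@(5,2) p1@(3,2) p2@(3,0) -> at (5,2): 1 [p0], cum=1
Step 1: p0@ESC p1@(4,2) p2@(4,0) -> at (5,2): 0 [-], cum=1
Step 2: p0@ESC p1@(5,2) p2@(5,0) -> at (5,2): 1 [p1], cum=2
Step 3: p0@ESC p1@ESC p2@(5,1) -> at (5,2): 0 [-], cum=2
Step 4: p0@ESC p1@ESC p2@(5,2) -> at (5,2): 1 [p2], cum=3
Step 5: p0@ESC p1@ESC p2@ESC -> at (5,2): 0 [-], cum=3
Total visits = 3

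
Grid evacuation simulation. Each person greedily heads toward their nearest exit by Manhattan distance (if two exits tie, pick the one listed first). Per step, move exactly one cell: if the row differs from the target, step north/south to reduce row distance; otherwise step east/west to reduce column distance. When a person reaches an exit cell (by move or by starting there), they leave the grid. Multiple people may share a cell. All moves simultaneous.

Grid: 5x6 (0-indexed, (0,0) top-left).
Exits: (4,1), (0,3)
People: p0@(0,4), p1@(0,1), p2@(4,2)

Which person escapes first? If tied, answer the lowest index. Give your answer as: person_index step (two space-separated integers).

Step 1: p0:(0,4)->(0,3)->EXIT | p1:(0,1)->(0,2) | p2:(4,2)->(4,1)->EXIT
Step 2: p0:escaped | p1:(0,2)->(0,3)->EXIT | p2:escaped
Exit steps: [1, 2, 1]
First to escape: p0 at step 1

Answer: 0 1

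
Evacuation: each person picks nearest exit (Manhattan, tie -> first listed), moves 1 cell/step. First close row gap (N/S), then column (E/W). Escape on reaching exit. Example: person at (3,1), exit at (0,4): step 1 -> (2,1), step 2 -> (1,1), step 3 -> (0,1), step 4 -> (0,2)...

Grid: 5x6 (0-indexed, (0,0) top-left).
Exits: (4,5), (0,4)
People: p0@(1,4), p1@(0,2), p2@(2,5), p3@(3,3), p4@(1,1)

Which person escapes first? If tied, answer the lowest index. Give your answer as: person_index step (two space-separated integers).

Step 1: p0:(1,4)->(0,4)->EXIT | p1:(0,2)->(0,3) | p2:(2,5)->(3,5) | p3:(3,3)->(4,3) | p4:(1,1)->(0,1)
Step 2: p0:escaped | p1:(0,3)->(0,4)->EXIT | p2:(3,5)->(4,5)->EXIT | p3:(4,3)->(4,4) | p4:(0,1)->(0,2)
Step 3: p0:escaped | p1:escaped | p2:escaped | p3:(4,4)->(4,5)->EXIT | p4:(0,2)->(0,3)
Step 4: p0:escaped | p1:escaped | p2:escaped | p3:escaped | p4:(0,3)->(0,4)->EXIT
Exit steps: [1, 2, 2, 3, 4]
First to escape: p0 at step 1

Answer: 0 1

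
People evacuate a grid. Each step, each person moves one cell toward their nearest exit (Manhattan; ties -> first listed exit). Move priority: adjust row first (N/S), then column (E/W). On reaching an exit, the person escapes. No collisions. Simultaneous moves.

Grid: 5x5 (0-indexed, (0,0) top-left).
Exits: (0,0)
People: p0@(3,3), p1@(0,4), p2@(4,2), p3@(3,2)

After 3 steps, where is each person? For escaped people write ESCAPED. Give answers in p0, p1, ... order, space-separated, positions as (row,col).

Step 1: p0:(3,3)->(2,3) | p1:(0,4)->(0,3) | p2:(4,2)->(3,2) | p3:(3,2)->(2,2)
Step 2: p0:(2,3)->(1,3) | p1:(0,3)->(0,2) | p2:(3,2)->(2,2) | p3:(2,2)->(1,2)
Step 3: p0:(1,3)->(0,3) | p1:(0,2)->(0,1) | p2:(2,2)->(1,2) | p3:(1,2)->(0,2)

(0,3) (0,1) (1,2) (0,2)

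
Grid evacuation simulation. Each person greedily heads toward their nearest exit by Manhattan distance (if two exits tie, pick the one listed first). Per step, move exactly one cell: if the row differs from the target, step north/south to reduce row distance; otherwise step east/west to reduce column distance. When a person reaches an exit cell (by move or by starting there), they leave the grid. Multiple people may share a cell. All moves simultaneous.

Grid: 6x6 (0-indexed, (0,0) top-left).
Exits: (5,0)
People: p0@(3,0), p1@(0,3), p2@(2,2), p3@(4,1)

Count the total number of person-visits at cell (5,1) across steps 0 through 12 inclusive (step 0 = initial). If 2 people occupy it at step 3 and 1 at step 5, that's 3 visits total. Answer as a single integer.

Answer: 3

Derivation:
Step 0: p0@(3,0) p1@(0,3) p2@(2,2) p3@(4,1) -> at (5,1): 0 [-], cum=0
Step 1: p0@(4,0) p1@(1,3) p2@(3,2) p3@(5,1) -> at (5,1): 1 [p3], cum=1
Step 2: p0@ESC p1@(2,3) p2@(4,2) p3@ESC -> at (5,1): 0 [-], cum=1
Step 3: p0@ESC p1@(3,3) p2@(5,2) p3@ESC -> at (5,1): 0 [-], cum=1
Step 4: p0@ESC p1@(4,3) p2@(5,1) p3@ESC -> at (5,1): 1 [p2], cum=2
Step 5: p0@ESC p1@(5,3) p2@ESC p3@ESC -> at (5,1): 0 [-], cum=2
Step 6: p0@ESC p1@(5,2) p2@ESC p3@ESC -> at (5,1): 0 [-], cum=2
Step 7: p0@ESC p1@(5,1) p2@ESC p3@ESC -> at (5,1): 1 [p1], cum=3
Step 8: p0@ESC p1@ESC p2@ESC p3@ESC -> at (5,1): 0 [-], cum=3
Total visits = 3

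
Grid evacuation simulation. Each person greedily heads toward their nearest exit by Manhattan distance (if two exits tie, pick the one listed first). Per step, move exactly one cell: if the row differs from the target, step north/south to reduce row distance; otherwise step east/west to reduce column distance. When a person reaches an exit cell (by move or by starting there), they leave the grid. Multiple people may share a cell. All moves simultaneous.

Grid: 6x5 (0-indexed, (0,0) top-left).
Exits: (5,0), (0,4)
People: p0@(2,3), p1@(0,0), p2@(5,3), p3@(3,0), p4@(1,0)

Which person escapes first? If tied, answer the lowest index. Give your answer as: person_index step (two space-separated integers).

Step 1: p0:(2,3)->(1,3) | p1:(0,0)->(0,1) | p2:(5,3)->(5,2) | p3:(3,0)->(4,0) | p4:(1,0)->(2,0)
Step 2: p0:(1,3)->(0,3) | p1:(0,1)->(0,2) | p2:(5,2)->(5,1) | p3:(4,0)->(5,0)->EXIT | p4:(2,0)->(3,0)
Step 3: p0:(0,3)->(0,4)->EXIT | p1:(0,2)->(0,3) | p2:(5,1)->(5,0)->EXIT | p3:escaped | p4:(3,0)->(4,0)
Step 4: p0:escaped | p1:(0,3)->(0,4)->EXIT | p2:escaped | p3:escaped | p4:(4,0)->(5,0)->EXIT
Exit steps: [3, 4, 3, 2, 4]
First to escape: p3 at step 2

Answer: 3 2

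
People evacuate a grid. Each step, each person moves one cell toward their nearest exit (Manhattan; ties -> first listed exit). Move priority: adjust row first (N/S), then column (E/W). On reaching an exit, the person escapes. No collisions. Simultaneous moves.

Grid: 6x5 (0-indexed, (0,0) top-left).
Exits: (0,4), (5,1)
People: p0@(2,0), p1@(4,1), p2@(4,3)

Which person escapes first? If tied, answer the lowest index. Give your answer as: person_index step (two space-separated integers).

Answer: 1 1

Derivation:
Step 1: p0:(2,0)->(3,0) | p1:(4,1)->(5,1)->EXIT | p2:(4,3)->(5,3)
Step 2: p0:(3,0)->(4,0) | p1:escaped | p2:(5,3)->(5,2)
Step 3: p0:(4,0)->(5,0) | p1:escaped | p2:(5,2)->(5,1)->EXIT
Step 4: p0:(5,0)->(5,1)->EXIT | p1:escaped | p2:escaped
Exit steps: [4, 1, 3]
First to escape: p1 at step 1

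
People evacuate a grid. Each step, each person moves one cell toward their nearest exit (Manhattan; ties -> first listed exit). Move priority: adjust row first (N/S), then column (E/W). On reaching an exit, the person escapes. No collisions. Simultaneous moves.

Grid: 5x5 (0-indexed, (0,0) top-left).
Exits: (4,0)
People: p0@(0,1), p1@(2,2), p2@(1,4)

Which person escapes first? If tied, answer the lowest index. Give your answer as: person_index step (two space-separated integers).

Step 1: p0:(0,1)->(1,1) | p1:(2,2)->(3,2) | p2:(1,4)->(2,4)
Step 2: p0:(1,1)->(2,1) | p1:(3,2)->(4,2) | p2:(2,4)->(3,4)
Step 3: p0:(2,1)->(3,1) | p1:(4,2)->(4,1) | p2:(3,4)->(4,4)
Step 4: p0:(3,1)->(4,1) | p1:(4,1)->(4,0)->EXIT | p2:(4,4)->(4,3)
Step 5: p0:(4,1)->(4,0)->EXIT | p1:escaped | p2:(4,3)->(4,2)
Step 6: p0:escaped | p1:escaped | p2:(4,2)->(4,1)
Step 7: p0:escaped | p1:escaped | p2:(4,1)->(4,0)->EXIT
Exit steps: [5, 4, 7]
First to escape: p1 at step 4

Answer: 1 4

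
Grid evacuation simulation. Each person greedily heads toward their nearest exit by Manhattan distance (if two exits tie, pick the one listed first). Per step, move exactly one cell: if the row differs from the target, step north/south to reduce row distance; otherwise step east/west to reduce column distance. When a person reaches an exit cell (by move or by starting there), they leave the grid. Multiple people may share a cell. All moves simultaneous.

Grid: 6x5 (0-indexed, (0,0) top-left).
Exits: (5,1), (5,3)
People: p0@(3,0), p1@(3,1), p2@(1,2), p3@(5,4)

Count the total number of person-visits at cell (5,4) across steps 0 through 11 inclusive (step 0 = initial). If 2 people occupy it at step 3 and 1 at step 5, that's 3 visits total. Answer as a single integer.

Step 0: p0@(3,0) p1@(3,1) p2@(1,2) p3@(5,4) -> at (5,4): 1 [p3], cum=1
Step 1: p0@(4,0) p1@(4,1) p2@(2,2) p3@ESC -> at (5,4): 0 [-], cum=1
Step 2: p0@(5,0) p1@ESC p2@(3,2) p3@ESC -> at (5,4): 0 [-], cum=1
Step 3: p0@ESC p1@ESC p2@(4,2) p3@ESC -> at (5,4): 0 [-], cum=1
Step 4: p0@ESC p1@ESC p2@(5,2) p3@ESC -> at (5,4): 0 [-], cum=1
Step 5: p0@ESC p1@ESC p2@ESC p3@ESC -> at (5,4): 0 [-], cum=1
Total visits = 1

Answer: 1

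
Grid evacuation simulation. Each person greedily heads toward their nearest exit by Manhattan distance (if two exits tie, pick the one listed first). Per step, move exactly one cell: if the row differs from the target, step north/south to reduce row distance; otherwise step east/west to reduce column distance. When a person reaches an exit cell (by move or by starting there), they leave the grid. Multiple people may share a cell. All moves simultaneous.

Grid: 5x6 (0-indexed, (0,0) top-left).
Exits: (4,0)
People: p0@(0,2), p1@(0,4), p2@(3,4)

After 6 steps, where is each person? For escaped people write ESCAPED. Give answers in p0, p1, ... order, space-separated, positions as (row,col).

Step 1: p0:(0,2)->(1,2) | p1:(0,4)->(1,4) | p2:(3,4)->(4,4)
Step 2: p0:(1,2)->(2,2) | p1:(1,4)->(2,4) | p2:(4,4)->(4,3)
Step 3: p0:(2,2)->(3,2) | p1:(2,4)->(3,4) | p2:(4,3)->(4,2)
Step 4: p0:(3,2)->(4,2) | p1:(3,4)->(4,4) | p2:(4,2)->(4,1)
Step 5: p0:(4,2)->(4,1) | p1:(4,4)->(4,3) | p2:(4,1)->(4,0)->EXIT
Step 6: p0:(4,1)->(4,0)->EXIT | p1:(4,3)->(4,2) | p2:escaped

ESCAPED (4,2) ESCAPED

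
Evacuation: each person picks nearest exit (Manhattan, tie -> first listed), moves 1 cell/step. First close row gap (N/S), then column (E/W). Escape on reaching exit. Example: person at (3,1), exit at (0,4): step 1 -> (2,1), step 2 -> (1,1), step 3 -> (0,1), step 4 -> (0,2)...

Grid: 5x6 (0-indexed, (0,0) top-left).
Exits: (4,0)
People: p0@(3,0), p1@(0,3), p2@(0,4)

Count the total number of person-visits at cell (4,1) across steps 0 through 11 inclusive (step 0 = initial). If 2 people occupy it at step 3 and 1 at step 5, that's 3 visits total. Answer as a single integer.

Answer: 2

Derivation:
Step 0: p0@(3,0) p1@(0,3) p2@(0,4) -> at (4,1): 0 [-], cum=0
Step 1: p0@ESC p1@(1,3) p2@(1,4) -> at (4,1): 0 [-], cum=0
Step 2: p0@ESC p1@(2,3) p2@(2,4) -> at (4,1): 0 [-], cum=0
Step 3: p0@ESC p1@(3,3) p2@(3,4) -> at (4,1): 0 [-], cum=0
Step 4: p0@ESC p1@(4,3) p2@(4,4) -> at (4,1): 0 [-], cum=0
Step 5: p0@ESC p1@(4,2) p2@(4,3) -> at (4,1): 0 [-], cum=0
Step 6: p0@ESC p1@(4,1) p2@(4,2) -> at (4,1): 1 [p1], cum=1
Step 7: p0@ESC p1@ESC p2@(4,1) -> at (4,1): 1 [p2], cum=2
Step 8: p0@ESC p1@ESC p2@ESC -> at (4,1): 0 [-], cum=2
Total visits = 2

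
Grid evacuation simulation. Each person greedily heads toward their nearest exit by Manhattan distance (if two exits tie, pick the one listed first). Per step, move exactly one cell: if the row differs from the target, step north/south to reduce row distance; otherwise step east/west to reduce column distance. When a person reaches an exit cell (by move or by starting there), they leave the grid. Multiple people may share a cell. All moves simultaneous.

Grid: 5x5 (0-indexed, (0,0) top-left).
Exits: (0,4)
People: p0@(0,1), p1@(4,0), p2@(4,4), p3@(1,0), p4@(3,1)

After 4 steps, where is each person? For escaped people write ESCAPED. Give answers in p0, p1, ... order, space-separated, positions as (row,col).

Step 1: p0:(0,1)->(0,2) | p1:(4,0)->(3,0) | p2:(4,4)->(3,4) | p3:(1,0)->(0,0) | p4:(3,1)->(2,1)
Step 2: p0:(0,2)->(0,3) | p1:(3,0)->(2,0) | p2:(3,4)->(2,4) | p3:(0,0)->(0,1) | p4:(2,1)->(1,1)
Step 3: p0:(0,3)->(0,4)->EXIT | p1:(2,0)->(1,0) | p2:(2,4)->(1,4) | p3:(0,1)->(0,2) | p4:(1,1)->(0,1)
Step 4: p0:escaped | p1:(1,0)->(0,0) | p2:(1,4)->(0,4)->EXIT | p3:(0,2)->(0,3) | p4:(0,1)->(0,2)

ESCAPED (0,0) ESCAPED (0,3) (0,2)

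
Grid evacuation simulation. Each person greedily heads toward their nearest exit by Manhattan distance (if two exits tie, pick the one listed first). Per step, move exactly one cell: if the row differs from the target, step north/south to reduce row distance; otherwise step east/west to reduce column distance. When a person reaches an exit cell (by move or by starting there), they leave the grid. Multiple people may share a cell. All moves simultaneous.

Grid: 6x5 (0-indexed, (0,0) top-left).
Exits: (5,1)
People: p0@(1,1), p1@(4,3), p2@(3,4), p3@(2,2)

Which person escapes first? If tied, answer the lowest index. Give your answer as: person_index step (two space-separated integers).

Step 1: p0:(1,1)->(2,1) | p1:(4,3)->(5,3) | p2:(3,4)->(4,4) | p3:(2,2)->(3,2)
Step 2: p0:(2,1)->(3,1) | p1:(5,3)->(5,2) | p2:(4,4)->(5,4) | p3:(3,2)->(4,2)
Step 3: p0:(3,1)->(4,1) | p1:(5,2)->(5,1)->EXIT | p2:(5,4)->(5,3) | p3:(4,2)->(5,2)
Step 4: p0:(4,1)->(5,1)->EXIT | p1:escaped | p2:(5,3)->(5,2) | p3:(5,2)->(5,1)->EXIT
Step 5: p0:escaped | p1:escaped | p2:(5,2)->(5,1)->EXIT | p3:escaped
Exit steps: [4, 3, 5, 4]
First to escape: p1 at step 3

Answer: 1 3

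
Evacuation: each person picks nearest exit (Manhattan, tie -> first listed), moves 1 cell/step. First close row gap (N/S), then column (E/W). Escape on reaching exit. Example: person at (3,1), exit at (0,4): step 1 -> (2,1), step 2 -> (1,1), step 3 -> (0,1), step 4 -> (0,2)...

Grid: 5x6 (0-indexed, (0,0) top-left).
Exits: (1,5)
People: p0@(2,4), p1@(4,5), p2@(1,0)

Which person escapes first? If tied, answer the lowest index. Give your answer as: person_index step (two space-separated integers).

Answer: 0 2

Derivation:
Step 1: p0:(2,4)->(1,4) | p1:(4,5)->(3,5) | p2:(1,0)->(1,1)
Step 2: p0:(1,4)->(1,5)->EXIT | p1:(3,5)->(2,5) | p2:(1,1)->(1,2)
Step 3: p0:escaped | p1:(2,5)->(1,5)->EXIT | p2:(1,2)->(1,3)
Step 4: p0:escaped | p1:escaped | p2:(1,3)->(1,4)
Step 5: p0:escaped | p1:escaped | p2:(1,4)->(1,5)->EXIT
Exit steps: [2, 3, 5]
First to escape: p0 at step 2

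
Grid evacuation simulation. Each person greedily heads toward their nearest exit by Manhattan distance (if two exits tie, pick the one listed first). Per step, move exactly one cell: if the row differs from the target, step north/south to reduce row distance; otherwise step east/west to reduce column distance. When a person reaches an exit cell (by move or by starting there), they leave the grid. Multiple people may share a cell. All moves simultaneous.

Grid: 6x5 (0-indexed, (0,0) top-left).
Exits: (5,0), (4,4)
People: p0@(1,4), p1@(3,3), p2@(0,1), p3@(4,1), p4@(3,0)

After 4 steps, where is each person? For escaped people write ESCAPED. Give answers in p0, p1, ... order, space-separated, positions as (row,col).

Step 1: p0:(1,4)->(2,4) | p1:(3,3)->(4,3) | p2:(0,1)->(1,1) | p3:(4,1)->(5,1) | p4:(3,0)->(4,0)
Step 2: p0:(2,4)->(3,4) | p1:(4,3)->(4,4)->EXIT | p2:(1,1)->(2,1) | p3:(5,1)->(5,0)->EXIT | p4:(4,0)->(5,0)->EXIT
Step 3: p0:(3,4)->(4,4)->EXIT | p1:escaped | p2:(2,1)->(3,1) | p3:escaped | p4:escaped
Step 4: p0:escaped | p1:escaped | p2:(3,1)->(4,1) | p3:escaped | p4:escaped

ESCAPED ESCAPED (4,1) ESCAPED ESCAPED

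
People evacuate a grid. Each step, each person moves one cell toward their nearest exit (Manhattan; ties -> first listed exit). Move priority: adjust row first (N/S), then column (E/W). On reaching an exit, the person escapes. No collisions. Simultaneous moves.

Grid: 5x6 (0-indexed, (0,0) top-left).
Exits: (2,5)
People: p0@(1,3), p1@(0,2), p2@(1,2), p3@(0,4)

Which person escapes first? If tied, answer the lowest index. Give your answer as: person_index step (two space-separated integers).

Step 1: p0:(1,3)->(2,3) | p1:(0,2)->(1,2) | p2:(1,2)->(2,2) | p3:(0,4)->(1,4)
Step 2: p0:(2,3)->(2,4) | p1:(1,2)->(2,2) | p2:(2,2)->(2,3) | p3:(1,4)->(2,4)
Step 3: p0:(2,4)->(2,5)->EXIT | p1:(2,2)->(2,3) | p2:(2,3)->(2,4) | p3:(2,4)->(2,5)->EXIT
Step 4: p0:escaped | p1:(2,3)->(2,4) | p2:(2,4)->(2,5)->EXIT | p3:escaped
Step 5: p0:escaped | p1:(2,4)->(2,5)->EXIT | p2:escaped | p3:escaped
Exit steps: [3, 5, 4, 3]
First to escape: p0 at step 3

Answer: 0 3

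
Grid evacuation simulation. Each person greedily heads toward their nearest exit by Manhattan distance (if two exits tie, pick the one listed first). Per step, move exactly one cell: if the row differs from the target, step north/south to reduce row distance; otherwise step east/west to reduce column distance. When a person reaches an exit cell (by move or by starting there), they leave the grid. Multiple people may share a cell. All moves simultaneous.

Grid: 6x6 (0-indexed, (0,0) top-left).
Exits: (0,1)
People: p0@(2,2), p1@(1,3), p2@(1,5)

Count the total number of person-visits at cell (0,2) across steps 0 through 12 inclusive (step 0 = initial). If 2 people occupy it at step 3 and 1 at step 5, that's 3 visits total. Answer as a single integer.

Step 0: p0@(2,2) p1@(1,3) p2@(1,5) -> at (0,2): 0 [-], cum=0
Step 1: p0@(1,2) p1@(0,3) p2@(0,5) -> at (0,2): 0 [-], cum=0
Step 2: p0@(0,2) p1@(0,2) p2@(0,4) -> at (0,2): 2 [p0,p1], cum=2
Step 3: p0@ESC p1@ESC p2@(0,3) -> at (0,2): 0 [-], cum=2
Step 4: p0@ESC p1@ESC p2@(0,2) -> at (0,2): 1 [p2], cum=3
Step 5: p0@ESC p1@ESC p2@ESC -> at (0,2): 0 [-], cum=3
Total visits = 3

Answer: 3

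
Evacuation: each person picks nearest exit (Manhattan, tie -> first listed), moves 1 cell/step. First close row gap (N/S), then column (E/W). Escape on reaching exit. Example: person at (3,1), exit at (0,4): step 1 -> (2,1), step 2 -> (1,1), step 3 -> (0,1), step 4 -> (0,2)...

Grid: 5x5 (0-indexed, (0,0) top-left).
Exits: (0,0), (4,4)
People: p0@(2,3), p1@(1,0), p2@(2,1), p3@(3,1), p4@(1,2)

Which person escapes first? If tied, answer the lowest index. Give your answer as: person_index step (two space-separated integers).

Step 1: p0:(2,3)->(3,3) | p1:(1,0)->(0,0)->EXIT | p2:(2,1)->(1,1) | p3:(3,1)->(2,1) | p4:(1,2)->(0,2)
Step 2: p0:(3,3)->(4,3) | p1:escaped | p2:(1,1)->(0,1) | p3:(2,1)->(1,1) | p4:(0,2)->(0,1)
Step 3: p0:(4,3)->(4,4)->EXIT | p1:escaped | p2:(0,1)->(0,0)->EXIT | p3:(1,1)->(0,1) | p4:(0,1)->(0,0)->EXIT
Step 4: p0:escaped | p1:escaped | p2:escaped | p3:(0,1)->(0,0)->EXIT | p4:escaped
Exit steps: [3, 1, 3, 4, 3]
First to escape: p1 at step 1

Answer: 1 1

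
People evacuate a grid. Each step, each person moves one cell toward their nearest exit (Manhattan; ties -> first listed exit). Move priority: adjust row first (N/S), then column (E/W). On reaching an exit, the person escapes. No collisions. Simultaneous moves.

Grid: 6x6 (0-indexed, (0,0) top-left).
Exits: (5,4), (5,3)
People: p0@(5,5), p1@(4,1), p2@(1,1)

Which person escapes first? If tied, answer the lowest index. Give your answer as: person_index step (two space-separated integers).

Step 1: p0:(5,5)->(5,4)->EXIT | p1:(4,1)->(5,1) | p2:(1,1)->(2,1)
Step 2: p0:escaped | p1:(5,1)->(5,2) | p2:(2,1)->(3,1)
Step 3: p0:escaped | p1:(5,2)->(5,3)->EXIT | p2:(3,1)->(4,1)
Step 4: p0:escaped | p1:escaped | p2:(4,1)->(5,1)
Step 5: p0:escaped | p1:escaped | p2:(5,1)->(5,2)
Step 6: p0:escaped | p1:escaped | p2:(5,2)->(5,3)->EXIT
Exit steps: [1, 3, 6]
First to escape: p0 at step 1

Answer: 0 1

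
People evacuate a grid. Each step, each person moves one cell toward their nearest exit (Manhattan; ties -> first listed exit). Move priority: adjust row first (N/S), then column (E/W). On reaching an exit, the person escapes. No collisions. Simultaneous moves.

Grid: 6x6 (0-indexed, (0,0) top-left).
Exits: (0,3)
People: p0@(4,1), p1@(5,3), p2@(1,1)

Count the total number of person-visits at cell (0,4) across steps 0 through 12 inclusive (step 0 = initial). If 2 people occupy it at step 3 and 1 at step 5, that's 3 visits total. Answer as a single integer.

Step 0: p0@(4,1) p1@(5,3) p2@(1,1) -> at (0,4): 0 [-], cum=0
Step 1: p0@(3,1) p1@(4,3) p2@(0,1) -> at (0,4): 0 [-], cum=0
Step 2: p0@(2,1) p1@(3,3) p2@(0,2) -> at (0,4): 0 [-], cum=0
Step 3: p0@(1,1) p1@(2,3) p2@ESC -> at (0,4): 0 [-], cum=0
Step 4: p0@(0,1) p1@(1,3) p2@ESC -> at (0,4): 0 [-], cum=0
Step 5: p0@(0,2) p1@ESC p2@ESC -> at (0,4): 0 [-], cum=0
Step 6: p0@ESC p1@ESC p2@ESC -> at (0,4): 0 [-], cum=0
Total visits = 0

Answer: 0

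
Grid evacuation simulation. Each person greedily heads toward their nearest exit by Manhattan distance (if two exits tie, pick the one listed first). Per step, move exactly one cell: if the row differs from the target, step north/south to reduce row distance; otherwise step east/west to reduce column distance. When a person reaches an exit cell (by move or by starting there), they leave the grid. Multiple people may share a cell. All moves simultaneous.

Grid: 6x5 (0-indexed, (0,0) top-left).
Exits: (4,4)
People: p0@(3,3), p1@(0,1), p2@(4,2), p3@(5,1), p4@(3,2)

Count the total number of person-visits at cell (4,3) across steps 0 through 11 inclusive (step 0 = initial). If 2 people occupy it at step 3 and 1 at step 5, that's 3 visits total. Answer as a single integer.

Step 0: p0@(3,3) p1@(0,1) p2@(4,2) p3@(5,1) p4@(3,2) -> at (4,3): 0 [-], cum=0
Step 1: p0@(4,3) p1@(1,1) p2@(4,3) p3@(4,1) p4@(4,2) -> at (4,3): 2 [p0,p2], cum=2
Step 2: p0@ESC p1@(2,1) p2@ESC p3@(4,2) p4@(4,3) -> at (4,3): 1 [p4], cum=3
Step 3: p0@ESC p1@(3,1) p2@ESC p3@(4,3) p4@ESC -> at (4,3): 1 [p3], cum=4
Step 4: p0@ESC p1@(4,1) p2@ESC p3@ESC p4@ESC -> at (4,3): 0 [-], cum=4
Step 5: p0@ESC p1@(4,2) p2@ESC p3@ESC p4@ESC -> at (4,3): 0 [-], cum=4
Step 6: p0@ESC p1@(4,3) p2@ESC p3@ESC p4@ESC -> at (4,3): 1 [p1], cum=5
Step 7: p0@ESC p1@ESC p2@ESC p3@ESC p4@ESC -> at (4,3): 0 [-], cum=5
Total visits = 5

Answer: 5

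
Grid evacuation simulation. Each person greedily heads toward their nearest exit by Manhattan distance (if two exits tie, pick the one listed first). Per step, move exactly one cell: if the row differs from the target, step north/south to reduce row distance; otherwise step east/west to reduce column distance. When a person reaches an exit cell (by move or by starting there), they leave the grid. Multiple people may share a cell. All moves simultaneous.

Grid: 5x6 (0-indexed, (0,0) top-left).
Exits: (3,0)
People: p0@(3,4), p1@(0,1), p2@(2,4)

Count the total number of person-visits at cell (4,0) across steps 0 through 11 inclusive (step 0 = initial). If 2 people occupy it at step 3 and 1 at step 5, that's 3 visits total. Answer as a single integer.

Answer: 0

Derivation:
Step 0: p0@(3,4) p1@(0,1) p2@(2,4) -> at (4,0): 0 [-], cum=0
Step 1: p0@(3,3) p1@(1,1) p2@(3,4) -> at (4,0): 0 [-], cum=0
Step 2: p0@(3,2) p1@(2,1) p2@(3,3) -> at (4,0): 0 [-], cum=0
Step 3: p0@(3,1) p1@(3,1) p2@(3,2) -> at (4,0): 0 [-], cum=0
Step 4: p0@ESC p1@ESC p2@(3,1) -> at (4,0): 0 [-], cum=0
Step 5: p0@ESC p1@ESC p2@ESC -> at (4,0): 0 [-], cum=0
Total visits = 0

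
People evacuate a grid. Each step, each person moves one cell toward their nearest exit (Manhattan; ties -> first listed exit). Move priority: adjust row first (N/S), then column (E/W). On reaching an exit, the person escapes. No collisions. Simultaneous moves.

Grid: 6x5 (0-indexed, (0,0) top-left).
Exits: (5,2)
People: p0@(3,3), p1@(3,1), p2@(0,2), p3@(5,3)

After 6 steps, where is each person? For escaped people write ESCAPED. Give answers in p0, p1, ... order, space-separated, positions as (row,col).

Step 1: p0:(3,3)->(4,3) | p1:(3,1)->(4,1) | p2:(0,2)->(1,2) | p3:(5,3)->(5,2)->EXIT
Step 2: p0:(4,3)->(5,3) | p1:(4,1)->(5,1) | p2:(1,2)->(2,2) | p3:escaped
Step 3: p0:(5,3)->(5,2)->EXIT | p1:(5,1)->(5,2)->EXIT | p2:(2,2)->(3,2) | p3:escaped
Step 4: p0:escaped | p1:escaped | p2:(3,2)->(4,2) | p3:escaped
Step 5: p0:escaped | p1:escaped | p2:(4,2)->(5,2)->EXIT | p3:escaped

ESCAPED ESCAPED ESCAPED ESCAPED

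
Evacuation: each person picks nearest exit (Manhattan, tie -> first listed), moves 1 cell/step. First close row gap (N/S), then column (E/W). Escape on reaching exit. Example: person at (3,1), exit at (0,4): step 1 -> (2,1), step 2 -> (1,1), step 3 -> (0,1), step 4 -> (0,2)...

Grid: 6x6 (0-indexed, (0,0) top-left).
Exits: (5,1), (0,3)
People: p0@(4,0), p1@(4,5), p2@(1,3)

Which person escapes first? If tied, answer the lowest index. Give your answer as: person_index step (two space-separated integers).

Step 1: p0:(4,0)->(5,0) | p1:(4,5)->(5,5) | p2:(1,3)->(0,3)->EXIT
Step 2: p0:(5,0)->(5,1)->EXIT | p1:(5,5)->(5,4) | p2:escaped
Step 3: p0:escaped | p1:(5,4)->(5,3) | p2:escaped
Step 4: p0:escaped | p1:(5,3)->(5,2) | p2:escaped
Step 5: p0:escaped | p1:(5,2)->(5,1)->EXIT | p2:escaped
Exit steps: [2, 5, 1]
First to escape: p2 at step 1

Answer: 2 1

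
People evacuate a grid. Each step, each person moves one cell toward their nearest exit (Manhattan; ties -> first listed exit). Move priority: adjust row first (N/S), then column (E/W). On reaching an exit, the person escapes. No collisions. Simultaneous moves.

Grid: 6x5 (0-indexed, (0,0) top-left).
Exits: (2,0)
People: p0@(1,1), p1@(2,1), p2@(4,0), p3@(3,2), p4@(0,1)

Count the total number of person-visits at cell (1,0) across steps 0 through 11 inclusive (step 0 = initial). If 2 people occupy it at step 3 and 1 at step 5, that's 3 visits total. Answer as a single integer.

Answer: 0

Derivation:
Step 0: p0@(1,1) p1@(2,1) p2@(4,0) p3@(3,2) p4@(0,1) -> at (1,0): 0 [-], cum=0
Step 1: p0@(2,1) p1@ESC p2@(3,0) p3@(2,2) p4@(1,1) -> at (1,0): 0 [-], cum=0
Step 2: p0@ESC p1@ESC p2@ESC p3@(2,1) p4@(2,1) -> at (1,0): 0 [-], cum=0
Step 3: p0@ESC p1@ESC p2@ESC p3@ESC p4@ESC -> at (1,0): 0 [-], cum=0
Total visits = 0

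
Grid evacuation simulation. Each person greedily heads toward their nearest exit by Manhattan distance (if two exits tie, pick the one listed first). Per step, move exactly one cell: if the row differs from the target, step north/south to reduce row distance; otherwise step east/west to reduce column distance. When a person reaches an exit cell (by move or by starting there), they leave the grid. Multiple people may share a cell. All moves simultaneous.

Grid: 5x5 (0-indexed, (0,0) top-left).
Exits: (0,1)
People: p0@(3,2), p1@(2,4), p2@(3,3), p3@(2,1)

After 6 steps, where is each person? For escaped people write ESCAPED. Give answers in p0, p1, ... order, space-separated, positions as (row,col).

Step 1: p0:(3,2)->(2,2) | p1:(2,4)->(1,4) | p2:(3,3)->(2,3) | p3:(2,1)->(1,1)
Step 2: p0:(2,2)->(1,2) | p1:(1,4)->(0,4) | p2:(2,3)->(1,3) | p3:(1,1)->(0,1)->EXIT
Step 3: p0:(1,2)->(0,2) | p1:(0,4)->(0,3) | p2:(1,3)->(0,3) | p3:escaped
Step 4: p0:(0,2)->(0,1)->EXIT | p1:(0,3)->(0,2) | p2:(0,3)->(0,2) | p3:escaped
Step 5: p0:escaped | p1:(0,2)->(0,1)->EXIT | p2:(0,2)->(0,1)->EXIT | p3:escaped

ESCAPED ESCAPED ESCAPED ESCAPED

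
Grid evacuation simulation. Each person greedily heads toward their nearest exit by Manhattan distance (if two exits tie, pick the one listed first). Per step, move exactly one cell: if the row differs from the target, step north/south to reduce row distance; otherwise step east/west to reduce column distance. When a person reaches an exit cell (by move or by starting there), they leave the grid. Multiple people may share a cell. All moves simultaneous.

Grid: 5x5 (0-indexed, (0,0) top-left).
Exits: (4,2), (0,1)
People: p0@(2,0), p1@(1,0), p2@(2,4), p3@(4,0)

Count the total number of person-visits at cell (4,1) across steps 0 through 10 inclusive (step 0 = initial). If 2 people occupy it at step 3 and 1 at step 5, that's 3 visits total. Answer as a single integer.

Step 0: p0@(2,0) p1@(1,0) p2@(2,4) p3@(4,0) -> at (4,1): 0 [-], cum=0
Step 1: p0@(1,0) p1@(0,0) p2@(3,4) p3@(4,1) -> at (4,1): 1 [p3], cum=1
Step 2: p0@(0,0) p1@ESC p2@(4,4) p3@ESC -> at (4,1): 0 [-], cum=1
Step 3: p0@ESC p1@ESC p2@(4,3) p3@ESC -> at (4,1): 0 [-], cum=1
Step 4: p0@ESC p1@ESC p2@ESC p3@ESC -> at (4,1): 0 [-], cum=1
Total visits = 1

Answer: 1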